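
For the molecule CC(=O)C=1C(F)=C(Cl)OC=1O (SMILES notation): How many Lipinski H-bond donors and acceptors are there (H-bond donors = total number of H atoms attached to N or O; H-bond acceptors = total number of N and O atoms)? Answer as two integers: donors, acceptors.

Donors: find every N or O and count the H atoms it carries.
  atom 3 (O): bond orders sum to 2 → 0 H
  atom 9 (O): bond orders sum to 2 → 0 H
  atom 11 (O): bond orders sum to 1 → 1 H
Lipinski HBD = 1.
Acceptors: N atoms = 0, O atoms = 3 → HBA = 3.

1, 3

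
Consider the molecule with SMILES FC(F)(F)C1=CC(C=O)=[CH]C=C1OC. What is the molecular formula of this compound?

Walk through each heavy atom and fill implicit hydrogens from standard valence (C 4, N 3, O 2, S 2, halogen 1):
  atom 1: F (halogen, monovalent) → 0 H
  atom 2: C, bond orders sum to 4 (valence 4) → 0 H
  atom 3: F (halogen, monovalent) → 0 H
  atom 4: F (halogen, monovalent) → 0 H
  atom 5: C, bond orders sum to 4 (valence 4) → 0 H
  atom 6: C, bond orders sum to 3 (valence 4) → 1 H
  atom 7: C, bond orders sum to 4 (valence 4) → 0 H
  atom 8: C, bond orders sum to 3 (valence 4) → 1 H
  atom 9: O, bond orders sum to 2 (valence 2) → 0 H
  atom 10: C with explicit H count 1
  atom 11: C, bond orders sum to 3 (valence 4) → 1 H
  atom 12: C, bond orders sum to 4 (valence 4) → 0 H
  atom 13: O, bond orders sum to 2 (valence 2) → 0 H
  atom 14: C, bond orders sum to 1 (valence 4) → 3 H
Totals → C:9, H:7, F:3, O:2.
In Hill order: C9H7F3O2.

C9H7F3O2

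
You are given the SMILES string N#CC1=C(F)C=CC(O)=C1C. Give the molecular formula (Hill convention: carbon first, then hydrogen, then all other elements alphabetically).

Walk through each heavy atom and fill implicit hydrogens from standard valence (C 4, N 3, O 2, S 2, halogen 1):
  atom 1: N, bond orders sum to 3 (valence 3) → 0 H
  atom 2: C, bond orders sum to 4 (valence 4) → 0 H
  atom 3: C, bond orders sum to 4 (valence 4) → 0 H
  atom 4: C, bond orders sum to 4 (valence 4) → 0 H
  atom 5: F (halogen, monovalent) → 0 H
  atom 6: C, bond orders sum to 3 (valence 4) → 1 H
  atom 7: C, bond orders sum to 3 (valence 4) → 1 H
  atom 8: C, bond orders sum to 4 (valence 4) → 0 H
  atom 9: O, bond orders sum to 1 (valence 2) → 1 H
  atom 10: C, bond orders sum to 4 (valence 4) → 0 H
  atom 11: C, bond orders sum to 1 (valence 4) → 3 H
Totals → C:8, H:6, F:1, N:1, O:1.
In Hill order: C8H6FNO.

C8H6FNO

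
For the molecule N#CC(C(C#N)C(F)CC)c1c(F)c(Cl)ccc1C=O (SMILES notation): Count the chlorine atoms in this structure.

Scan the SMILES for Cl atoms (remember two-letter symbols like Cl and Br are single atoms).
Chlorine count: 1.

1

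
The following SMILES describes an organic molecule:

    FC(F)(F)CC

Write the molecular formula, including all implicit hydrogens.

Walk through each heavy atom and fill implicit hydrogens from standard valence (C 4, N 3, O 2, S 2, halogen 1):
  atom 1: F (halogen, monovalent) → 0 H
  atom 2: C, bond orders sum to 4 (valence 4) → 0 H
  atom 3: F (halogen, monovalent) → 0 H
  atom 4: F (halogen, monovalent) → 0 H
  atom 5: C, bond orders sum to 2 (valence 4) → 2 H
  atom 6: C, bond orders sum to 1 (valence 4) → 3 H
Totals → C:3, H:5, F:3.

C3H5F3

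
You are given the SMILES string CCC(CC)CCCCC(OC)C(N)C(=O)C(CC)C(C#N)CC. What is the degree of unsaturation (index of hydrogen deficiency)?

3

Degree of unsaturation = (number of rings) + (number of π bonds).
Ring closures in the SMILES: 0.
π bonds: 1 double bond (each 1 DoU), 1 triple bond (each 2 DoU) → 3 DoU from unsaturation.
Total DoU = 0 + 3 = 3.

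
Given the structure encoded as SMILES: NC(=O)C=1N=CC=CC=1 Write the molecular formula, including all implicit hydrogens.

Walk through each heavy atom and fill implicit hydrogens from standard valence (C 4, N 3, O 2, S 2, halogen 1):
  atom 1: N, bond orders sum to 1 (valence 3) → 2 H
  atom 2: C, bond orders sum to 4 (valence 4) → 0 H
  atom 3: O, bond orders sum to 2 (valence 2) → 0 H
  atom 4: C, bond orders sum to 4 (valence 4) → 0 H
  atom 5: N, bond orders sum to 3 (valence 3) → 0 H
  atom 6: C, bond orders sum to 3 (valence 4) → 1 H
  atom 7: C, bond orders sum to 3 (valence 4) → 1 H
  atom 8: C, bond orders sum to 3 (valence 4) → 1 H
  atom 9: C, bond orders sum to 3 (valence 4) → 1 H
Totals → C:6, H:6, N:2, O:1.

C6H6N2O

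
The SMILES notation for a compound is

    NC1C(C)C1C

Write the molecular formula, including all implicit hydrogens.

Walk through each heavy atom and fill implicit hydrogens from standard valence (C 4, N 3, O 2, S 2, halogen 1):
  atom 1: N, bond orders sum to 1 (valence 3) → 2 H
  atom 2: C, bond orders sum to 3 (valence 4) → 1 H
  atom 3: C, bond orders sum to 3 (valence 4) → 1 H
  atom 4: C, bond orders sum to 1 (valence 4) → 3 H
  atom 5: C, bond orders sum to 3 (valence 4) → 1 H
  atom 6: C, bond orders sum to 1 (valence 4) → 3 H
Totals → C:5, H:11, N:1.
In Hill order: C5H11N.

C5H11N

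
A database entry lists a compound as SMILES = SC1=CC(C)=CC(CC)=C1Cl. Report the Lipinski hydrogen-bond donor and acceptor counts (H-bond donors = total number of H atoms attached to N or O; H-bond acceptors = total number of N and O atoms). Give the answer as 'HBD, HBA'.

Donors: find every N or O and count the H atoms it carries.
  (no N or O atoms present)
Lipinski HBD = 0.
Acceptors: N atoms = 0, O atoms = 0 → HBA = 0.

0, 0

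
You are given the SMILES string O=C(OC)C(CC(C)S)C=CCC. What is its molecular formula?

Walk through each heavy atom and fill implicit hydrogens from standard valence (C 4, N 3, O 2, S 2, halogen 1):
  atom 1: O, bond orders sum to 2 (valence 2) → 0 H
  atom 2: C, bond orders sum to 4 (valence 4) → 0 H
  atom 3: O, bond orders sum to 2 (valence 2) → 0 H
  atom 4: C, bond orders sum to 1 (valence 4) → 3 H
  atom 5: C, bond orders sum to 3 (valence 4) → 1 H
  atom 6: C, bond orders sum to 2 (valence 4) → 2 H
  atom 7: C, bond orders sum to 3 (valence 4) → 1 H
  atom 8: C, bond orders sum to 1 (valence 4) → 3 H
  atom 9: S, bond orders sum to 1 (valence 2) → 1 H
  atom 10: C, bond orders sum to 3 (valence 4) → 1 H
  atom 11: C, bond orders sum to 3 (valence 4) → 1 H
  atom 12: C, bond orders sum to 2 (valence 4) → 2 H
  atom 13: C, bond orders sum to 1 (valence 4) → 3 H
Totals → C:10, H:18, O:2, S:1.

C10H18O2S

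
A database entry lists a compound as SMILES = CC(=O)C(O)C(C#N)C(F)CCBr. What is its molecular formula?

Walk through each heavy atom and fill implicit hydrogens from standard valence (C 4, N 3, O 2, S 2, halogen 1):
  atom 1: C, bond orders sum to 1 (valence 4) → 3 H
  atom 2: C, bond orders sum to 4 (valence 4) → 0 H
  atom 3: O, bond orders sum to 2 (valence 2) → 0 H
  atom 4: C, bond orders sum to 3 (valence 4) → 1 H
  atom 5: O, bond orders sum to 1 (valence 2) → 1 H
  atom 6: C, bond orders sum to 3 (valence 4) → 1 H
  atom 7: C, bond orders sum to 4 (valence 4) → 0 H
  atom 8: N, bond orders sum to 3 (valence 3) → 0 H
  atom 9: C, bond orders sum to 3 (valence 4) → 1 H
  atom 10: F (halogen, monovalent) → 0 H
  atom 11: C, bond orders sum to 2 (valence 4) → 2 H
  atom 12: C, bond orders sum to 2 (valence 4) → 2 H
  atom 13: Br (halogen, monovalent) → 0 H
Totals → C:8, H:11, Br:1, F:1, N:1, O:2.

C8H11BrFNO2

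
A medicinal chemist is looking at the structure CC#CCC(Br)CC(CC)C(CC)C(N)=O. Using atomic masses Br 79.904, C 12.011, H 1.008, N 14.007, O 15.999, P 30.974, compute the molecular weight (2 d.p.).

First, the molecular formula is C13H22BrNO (counting implicit H from valence).
  Br: 1 × 79.904 = 79.904
  C: 13 × 12.011 = 156.143
  H: 22 × 1.008 = 22.176
  N: 1 × 14.007 = 14.007
  O: 1 × 15.999 = 15.999
Sum: 1×79.904 + 13×12.011 + 22×1.008 + 1×14.007 + 1×15.999 = 288.229 → 288.23 g/mol.

288.23 g/mol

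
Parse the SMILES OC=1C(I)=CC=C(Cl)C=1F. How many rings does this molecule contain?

1

In SMILES, each pair of matching ring-closure digits denotes one ring-closing bond; the number of such bonds equals the number of independent rings.
Ring-closure bonds here: 1.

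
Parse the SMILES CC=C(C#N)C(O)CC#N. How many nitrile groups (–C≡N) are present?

The nitrile motif appears at heavy-atom positions 4, 9 in the SMILES.
Other groups present: 1 alkene, 1 hydroxyl.
Nitrile count: 2.

2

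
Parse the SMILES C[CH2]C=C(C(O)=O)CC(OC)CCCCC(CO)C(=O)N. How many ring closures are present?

0

In SMILES, each pair of matching ring-closure digits denotes one ring-closing bond; the number of such bonds equals the number of independent rings.
Ring-closure bonds here: 0.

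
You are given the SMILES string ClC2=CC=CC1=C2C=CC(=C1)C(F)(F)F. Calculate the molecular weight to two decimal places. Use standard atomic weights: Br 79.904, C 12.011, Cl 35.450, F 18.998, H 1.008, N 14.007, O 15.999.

230.61 g/mol

First, the molecular formula is C11H6ClF3 (counting implicit H from valence).
  C: 11 × 12.011 = 132.121
  Cl: 1 × 35.450 = 35.450
  F: 3 × 18.998 = 56.994
  H: 6 × 1.008 = 6.048
Sum: 11×12.011 + 1×35.450 + 3×18.998 + 6×1.008 = 230.613 → 230.61 g/mol.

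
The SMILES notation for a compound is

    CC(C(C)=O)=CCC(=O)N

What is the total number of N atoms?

1

Scan the SMILES for N atoms (remember two-letter symbols like Cl and Br are single atoms).
Nitrogen count: 1.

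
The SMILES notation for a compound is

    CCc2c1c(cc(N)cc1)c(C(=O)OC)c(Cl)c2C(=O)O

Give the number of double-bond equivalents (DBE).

Molecular formula: C15H14ClNO4.
DoU = (2C + 2 + N − H − X) / 2, where X is the halogen count and O/S are ignored.
    = (2·15 + 2 + 1 − 14 − 1) / 2 = 18 / 2 = 9.

9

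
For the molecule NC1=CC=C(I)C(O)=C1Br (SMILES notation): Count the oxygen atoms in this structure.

1

Scan the SMILES for O atoms (remember two-letter symbols like Cl and Br are single atoms).
Oxygen count: 1.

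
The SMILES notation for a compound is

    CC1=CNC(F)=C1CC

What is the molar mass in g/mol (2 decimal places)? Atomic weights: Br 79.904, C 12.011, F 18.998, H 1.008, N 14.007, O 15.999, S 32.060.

127.16 g/mol

First, the molecular formula is C7H10FN (counting implicit H from valence).
  C: 7 × 12.011 = 84.077
  F: 1 × 18.998 = 18.998
  H: 10 × 1.008 = 10.080
  N: 1 × 14.007 = 14.007
Sum: 7×12.011 + 1×18.998 + 10×1.008 + 1×14.007 = 127.162 → 127.16 g/mol.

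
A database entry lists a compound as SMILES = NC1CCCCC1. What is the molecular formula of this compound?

C6H13N

Walk through each heavy atom and fill implicit hydrogens from standard valence (C 4, N 3, O 2, S 2, halogen 1):
  atom 1: N, bond orders sum to 1 (valence 3) → 2 H
  atom 2: C, bond orders sum to 3 (valence 4) → 1 H
  atom 3: C, bond orders sum to 2 (valence 4) → 2 H
  atom 4: C, bond orders sum to 2 (valence 4) → 2 H
  atom 5: C, bond orders sum to 2 (valence 4) → 2 H
  atom 6: C, bond orders sum to 2 (valence 4) → 2 H
  atom 7: C, bond orders sum to 2 (valence 4) → 2 H
Totals → C:6, H:13, N:1.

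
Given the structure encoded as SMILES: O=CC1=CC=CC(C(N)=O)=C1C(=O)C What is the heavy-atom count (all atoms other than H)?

14

Every atom symbol written in the SMILES (organic subset) is one heavy atom; implicit H are not written.
Heavy atoms by element → C:10, N:1, O:3.
Total: 14.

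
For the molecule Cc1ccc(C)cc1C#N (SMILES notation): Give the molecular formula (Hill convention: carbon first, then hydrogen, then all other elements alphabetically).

Walk through each heavy atom and fill implicit hydrogens from standard valence (C 4, N 3, O 2, S 2, halogen 1); for lowercase aromatic atoms, an aromatic c carries 1 H when it has two neighbours and 0 H with three, and aromatic n carries 0 H:
  atom 1: C, bond orders sum to 1 (valence 4) → 3 H
  atom 2: aromatic c, 3 neighbours → 0 H
  atom 3: aromatic c, 2 neighbours → 1 H
  atom 4: aromatic c, 2 neighbours → 1 H
  atom 5: aromatic c, 3 neighbours → 0 H
  atom 6: C, bond orders sum to 1 (valence 4) → 3 H
  atom 7: aromatic c, 2 neighbours → 1 H
  atom 8: aromatic c, 3 neighbours → 0 H
  atom 9: C, bond orders sum to 4 (valence 4) → 0 H
  atom 10: N, bond orders sum to 3 (valence 3) → 0 H
Totals → C:9, H:9, N:1.

C9H9N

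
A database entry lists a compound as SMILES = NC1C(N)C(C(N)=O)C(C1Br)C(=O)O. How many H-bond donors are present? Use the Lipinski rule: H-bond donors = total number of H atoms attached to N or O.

7

Donors: find every N or O and count the H atoms it carries.
  atom 1 (N): bond orders sum to 1 → 2 H
  atom 4 (N): bond orders sum to 1 → 2 H
  atom 7 (N): bond orders sum to 1 → 2 H
  atom 8 (O): bond orders sum to 2 → 0 H
  atom 13 (O): bond orders sum to 2 → 0 H
  atom 14 (O): bond orders sum to 1 → 1 H
Lipinski HBD = 7.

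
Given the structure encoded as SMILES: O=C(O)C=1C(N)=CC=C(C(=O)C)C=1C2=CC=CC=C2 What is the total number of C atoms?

15

Count every carbon token in the SMILES (each C, including those in ring-closure positions and inside branches).
Carbon count: 15.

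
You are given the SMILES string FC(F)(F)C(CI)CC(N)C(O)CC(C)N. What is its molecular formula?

Walk through each heavy atom and fill implicit hydrogens from standard valence (C 4, N 3, O 2, S 2, halogen 1):
  atom 1: F (halogen, monovalent) → 0 H
  atom 2: C, bond orders sum to 4 (valence 4) → 0 H
  atom 3: F (halogen, monovalent) → 0 H
  atom 4: F (halogen, monovalent) → 0 H
  atom 5: C, bond orders sum to 3 (valence 4) → 1 H
  atom 6: C, bond orders sum to 2 (valence 4) → 2 H
  atom 7: I (halogen, monovalent) → 0 H
  atom 8: C, bond orders sum to 2 (valence 4) → 2 H
  atom 9: C, bond orders sum to 3 (valence 4) → 1 H
  atom 10: N, bond orders sum to 1 (valence 3) → 2 H
  atom 11: C, bond orders sum to 3 (valence 4) → 1 H
  atom 12: O, bond orders sum to 1 (valence 2) → 1 H
  atom 13: C, bond orders sum to 2 (valence 4) → 2 H
  atom 14: C, bond orders sum to 3 (valence 4) → 1 H
  atom 15: C, bond orders sum to 1 (valence 4) → 3 H
  atom 16: N, bond orders sum to 1 (valence 3) → 2 H
Totals → C:9, H:18, F:3, I:1, N:2, O:1.

C9H18F3IN2O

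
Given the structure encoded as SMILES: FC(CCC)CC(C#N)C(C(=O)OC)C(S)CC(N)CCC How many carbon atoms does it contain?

16

Count every carbon token in the SMILES (each C, including those in ring-closure positions and inside branches).
Carbon count: 16.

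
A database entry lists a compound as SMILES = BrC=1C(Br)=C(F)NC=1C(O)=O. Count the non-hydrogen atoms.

11

Every atom symbol written in the SMILES (organic subset) is one heavy atom; implicit H are not written.
Heavy atoms by element → Br:2, C:5, F:1, N:1, O:2.
Total: 11.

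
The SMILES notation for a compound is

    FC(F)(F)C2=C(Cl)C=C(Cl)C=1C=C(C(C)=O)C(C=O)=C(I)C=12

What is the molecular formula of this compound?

Walk through each heavy atom and fill implicit hydrogens from standard valence (C 4, N 3, O 2, S 2, halogen 1):
  atom 1: F (halogen, monovalent) → 0 H
  atom 2: C, bond orders sum to 4 (valence 4) → 0 H
  atom 3: F (halogen, monovalent) → 0 H
  atom 4: F (halogen, monovalent) → 0 H
  atom 5: C, bond orders sum to 4 (valence 4) → 0 H
  atom 6: C, bond orders sum to 4 (valence 4) → 0 H
  atom 7: Cl (halogen, monovalent) → 0 H
  atom 8: C, bond orders sum to 3 (valence 4) → 1 H
  atom 9: C, bond orders sum to 4 (valence 4) → 0 H
  atom 10: Cl (halogen, monovalent) → 0 H
  atom 11: C, bond orders sum to 4 (valence 4) → 0 H
  atom 12: C, bond orders sum to 3 (valence 4) → 1 H
  atom 13: C, bond orders sum to 4 (valence 4) → 0 H
  atom 14: C, bond orders sum to 4 (valence 4) → 0 H
  atom 15: C, bond orders sum to 1 (valence 4) → 3 H
  atom 16: O, bond orders sum to 2 (valence 2) → 0 H
  atom 17: C, bond orders sum to 4 (valence 4) → 0 H
  atom 18: C, bond orders sum to 3 (valence 4) → 1 H
  atom 19: O, bond orders sum to 2 (valence 2) → 0 H
  atom 20: C, bond orders sum to 4 (valence 4) → 0 H
  atom 21: I (halogen, monovalent) → 0 H
  atom 22: C, bond orders sum to 4 (valence 4) → 0 H
Totals → C:14, H:6, Cl:2, F:3, I:1, O:2.
In Hill order: C14H6Cl2F3IO2.

C14H6Cl2F3IO2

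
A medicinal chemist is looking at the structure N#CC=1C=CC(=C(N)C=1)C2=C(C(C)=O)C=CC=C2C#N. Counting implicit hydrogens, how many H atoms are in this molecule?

11

Walk through each heavy atom and fill implicit hydrogens from standard valence (C 4, N 3, O 2, S 2, halogen 1):
  atom 1: N, bond orders sum to 3 (valence 3) → 0 H
  atom 2: C, bond orders sum to 4 (valence 4) → 0 H
  atom 3: C, bond orders sum to 4 (valence 4) → 0 H
  atom 4: C, bond orders sum to 3 (valence 4) → 1 H
  atom 5: C, bond orders sum to 3 (valence 4) → 1 H
  atom 6: C, bond orders sum to 4 (valence 4) → 0 H
  atom 7: C, bond orders sum to 4 (valence 4) → 0 H
  atom 8: N, bond orders sum to 1 (valence 3) → 2 H
  atom 9: C, bond orders sum to 3 (valence 4) → 1 H
  atom 10: C, bond orders sum to 4 (valence 4) → 0 H
  atom 11: C, bond orders sum to 4 (valence 4) → 0 H
  atom 12: C, bond orders sum to 4 (valence 4) → 0 H
  atom 13: C, bond orders sum to 1 (valence 4) → 3 H
  atom 14: O, bond orders sum to 2 (valence 2) → 0 H
  atom 15: C, bond orders sum to 3 (valence 4) → 1 H
  atom 16: C, bond orders sum to 3 (valence 4) → 1 H
  atom 17: C, bond orders sum to 3 (valence 4) → 1 H
  atom 18: C, bond orders sum to 4 (valence 4) → 0 H
  atom 19: C, bond orders sum to 4 (valence 4) → 0 H
  atom 20: N, bond orders sum to 3 (valence 3) → 0 H
Total hydrogens: 11.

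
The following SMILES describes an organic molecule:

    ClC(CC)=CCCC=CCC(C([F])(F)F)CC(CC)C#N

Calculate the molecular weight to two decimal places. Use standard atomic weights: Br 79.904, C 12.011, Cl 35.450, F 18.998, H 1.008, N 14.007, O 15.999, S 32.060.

321.81 g/mol

First, the molecular formula is C16H23ClF3N (counting implicit H from valence).
  C: 16 × 12.011 = 192.176
  Cl: 1 × 35.450 = 35.450
  F: 3 × 18.998 = 56.994
  H: 23 × 1.008 = 23.184
  N: 1 × 14.007 = 14.007
Sum: 16×12.011 + 1×35.450 + 3×18.998 + 23×1.008 + 1×14.007 = 321.811 → 321.81 g/mol.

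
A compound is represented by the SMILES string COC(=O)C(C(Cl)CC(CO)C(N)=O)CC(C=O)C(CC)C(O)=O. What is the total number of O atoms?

7

Scan the SMILES for O atoms (remember two-letter symbols like Cl and Br are single atoms).
Oxygen count: 7.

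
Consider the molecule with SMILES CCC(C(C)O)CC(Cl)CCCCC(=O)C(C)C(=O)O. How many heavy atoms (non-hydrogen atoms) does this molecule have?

Every atom symbol written in the SMILES (organic subset) is one heavy atom; implicit H are not written.
Heavy atoms by element → C:15, Cl:1, O:4.
Total: 20.

20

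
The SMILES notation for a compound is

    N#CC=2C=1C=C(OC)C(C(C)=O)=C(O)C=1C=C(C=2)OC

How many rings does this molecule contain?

In SMILES, each pair of matching ring-closure digits denotes one ring-closing bond; the number of such bonds equals the number of independent rings.
Ring-closure bonds here: 2.

2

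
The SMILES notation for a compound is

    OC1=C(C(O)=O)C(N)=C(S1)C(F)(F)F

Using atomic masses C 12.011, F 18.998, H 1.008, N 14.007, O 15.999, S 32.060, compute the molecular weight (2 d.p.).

227.16 g/mol

First, the molecular formula is C6H4F3NO3S (counting implicit H from valence).
  C: 6 × 12.011 = 72.066
  F: 3 × 18.998 = 56.994
  H: 4 × 1.008 = 4.032
  N: 1 × 14.007 = 14.007
  O: 3 × 15.999 = 47.997
  S: 1 × 32.060 = 32.060
Sum: 6×12.011 + 3×18.998 + 4×1.008 + 1×14.007 + 3×15.999 + 1×32.060 = 227.156 → 227.16 g/mol.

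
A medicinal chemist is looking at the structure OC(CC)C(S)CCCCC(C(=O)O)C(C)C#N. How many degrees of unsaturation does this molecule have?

Degree of unsaturation = (number of rings) + (number of π bonds).
Ring closures in the SMILES: 0.
π bonds: 1 double bond (each 1 DoU), 1 triple bond (each 2 DoU) → 3 DoU from unsaturation.
Total DoU = 0 + 3 = 3.

3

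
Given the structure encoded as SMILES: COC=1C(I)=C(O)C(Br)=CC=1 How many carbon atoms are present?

7

Count every carbon token in the SMILES (each C, including those in ring-closure positions and inside branches).
Carbon count: 7.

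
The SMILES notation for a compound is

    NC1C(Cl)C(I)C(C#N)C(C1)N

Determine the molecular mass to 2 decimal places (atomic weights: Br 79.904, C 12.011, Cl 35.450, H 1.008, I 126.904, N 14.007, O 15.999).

299.54 g/mol

First, the molecular formula is C7H11ClIN3 (counting implicit H from valence).
  C: 7 × 12.011 = 84.077
  Cl: 1 × 35.450 = 35.450
  H: 11 × 1.008 = 11.088
  I: 1 × 126.904 = 126.904
  N: 3 × 14.007 = 42.021
Sum: 7×12.011 + 1×35.450 + 11×1.008 + 1×126.904 + 3×14.007 = 299.540 → 299.54 g/mol.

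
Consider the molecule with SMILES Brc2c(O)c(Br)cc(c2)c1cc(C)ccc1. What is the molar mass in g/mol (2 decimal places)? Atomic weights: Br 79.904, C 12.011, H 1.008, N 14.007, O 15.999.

342.03 g/mol

First, the molecular formula is C13H10Br2O (counting implicit H from valence).
  Br: 2 × 79.904 = 159.808
  C: 13 × 12.011 = 156.143
  H: 10 × 1.008 = 10.080
  O: 1 × 15.999 = 15.999
Sum: 2×79.904 + 13×12.011 + 10×1.008 + 1×15.999 = 342.030 → 342.03 g/mol.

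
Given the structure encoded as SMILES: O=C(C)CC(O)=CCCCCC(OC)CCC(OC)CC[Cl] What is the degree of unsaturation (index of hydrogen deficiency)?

2

Molecular formula: C17H31ClO4.
DoU = (2C + 2 + N − H − X) / 2, where X is the halogen count and O/S are ignored.
    = (2·17 + 2 + 0 − 31 − 1) / 2 = 4 / 2 = 2.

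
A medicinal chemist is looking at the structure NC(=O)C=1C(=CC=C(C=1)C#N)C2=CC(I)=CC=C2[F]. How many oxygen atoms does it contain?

1

Scan the SMILES for O atoms (remember two-letter symbols like Cl and Br are single atoms).
Oxygen count: 1.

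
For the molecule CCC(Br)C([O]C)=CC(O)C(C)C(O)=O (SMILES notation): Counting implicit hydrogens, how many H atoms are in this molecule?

17

Walk through each heavy atom and fill implicit hydrogens from standard valence (C 4, N 3, O 2, S 2, halogen 1):
  atom 1: C, bond orders sum to 1 (valence 4) → 3 H
  atom 2: C, bond orders sum to 2 (valence 4) → 2 H
  atom 3: C, bond orders sum to 3 (valence 4) → 1 H
  atom 4: Br (halogen, monovalent) → 0 H
  atom 5: C, bond orders sum to 4 (valence 4) → 0 H
  atom 6: O with explicit H count 0
  atom 7: C, bond orders sum to 1 (valence 4) → 3 H
  atom 8: C, bond orders sum to 3 (valence 4) → 1 H
  atom 9: C, bond orders sum to 3 (valence 4) → 1 H
  atom 10: O, bond orders sum to 1 (valence 2) → 1 H
  atom 11: C, bond orders sum to 3 (valence 4) → 1 H
  atom 12: C, bond orders sum to 1 (valence 4) → 3 H
  atom 13: C, bond orders sum to 4 (valence 4) → 0 H
  atom 14: O, bond orders sum to 1 (valence 2) → 1 H
  atom 15: O, bond orders sum to 2 (valence 2) → 0 H
Total hydrogens: 17.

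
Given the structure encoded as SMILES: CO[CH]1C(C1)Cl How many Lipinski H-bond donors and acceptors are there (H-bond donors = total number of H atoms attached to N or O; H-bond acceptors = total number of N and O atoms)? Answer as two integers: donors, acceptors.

0, 1

Donors: find every N or O and count the H atoms it carries.
  atom 2 (O): bond orders sum to 2 → 0 H
Lipinski HBD = 0.
Acceptors: N atoms = 0, O atoms = 1 → HBA = 1.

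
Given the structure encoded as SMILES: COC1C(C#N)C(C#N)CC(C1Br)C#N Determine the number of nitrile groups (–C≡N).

3

The nitrile motif appears at heavy-atom positions 5, 8, 14 in the SMILES.
Other groups present: 1 ether.
Nitrile count: 3.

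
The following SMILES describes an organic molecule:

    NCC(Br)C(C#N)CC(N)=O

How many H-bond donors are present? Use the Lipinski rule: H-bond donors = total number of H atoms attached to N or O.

Donors: find every N or O and count the H atoms it carries.
  atom 1 (N): bond orders sum to 1 → 2 H
  atom 7 (N): bond orders sum to 3 → 0 H
  atom 10 (N): bond orders sum to 1 → 2 H
  atom 11 (O): bond orders sum to 2 → 0 H
Lipinski HBD = 4.

4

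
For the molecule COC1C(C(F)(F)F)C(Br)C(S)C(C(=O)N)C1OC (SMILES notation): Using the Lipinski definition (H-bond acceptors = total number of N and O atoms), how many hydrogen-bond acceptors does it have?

4

N atoms: 1; O atoms: 3.
Lipinski HBA = 1 + 3 = 4.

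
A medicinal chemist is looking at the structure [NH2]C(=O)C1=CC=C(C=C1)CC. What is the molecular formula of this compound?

C9H11NO

Walk through each heavy atom and fill implicit hydrogens from standard valence (C 4, N 3, O 2, S 2, halogen 1):
  atom 1: N with explicit H count 2
  atom 2: C, bond orders sum to 4 (valence 4) → 0 H
  atom 3: O, bond orders sum to 2 (valence 2) → 0 H
  atom 4: C, bond orders sum to 4 (valence 4) → 0 H
  atom 5: C, bond orders sum to 3 (valence 4) → 1 H
  atom 6: C, bond orders sum to 3 (valence 4) → 1 H
  atom 7: C, bond orders sum to 4 (valence 4) → 0 H
  atom 8: C, bond orders sum to 3 (valence 4) → 1 H
  atom 9: C, bond orders sum to 3 (valence 4) → 1 H
  atom 10: C, bond orders sum to 2 (valence 4) → 2 H
  atom 11: C, bond orders sum to 1 (valence 4) → 3 H
Totals → C:9, H:11, N:1, O:1.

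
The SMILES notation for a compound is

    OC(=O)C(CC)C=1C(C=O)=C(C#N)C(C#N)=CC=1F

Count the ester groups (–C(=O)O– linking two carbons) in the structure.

0

Scan the SMILES for the ester motif — none present.
Groups that are present: 1 aldehyde, 1 carboxylic acid, 2 nitrile.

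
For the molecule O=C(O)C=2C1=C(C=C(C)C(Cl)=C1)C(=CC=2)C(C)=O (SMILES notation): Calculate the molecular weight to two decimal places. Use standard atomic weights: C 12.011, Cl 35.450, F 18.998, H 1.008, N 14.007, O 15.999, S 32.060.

First, the molecular formula is C14H11ClO3 (counting implicit H from valence).
  C: 14 × 12.011 = 168.154
  Cl: 1 × 35.450 = 35.450
  H: 11 × 1.008 = 11.088
  O: 3 × 15.999 = 47.997
Sum: 14×12.011 + 1×35.450 + 11×1.008 + 3×15.999 = 262.689 → 262.69 g/mol.

262.69 g/mol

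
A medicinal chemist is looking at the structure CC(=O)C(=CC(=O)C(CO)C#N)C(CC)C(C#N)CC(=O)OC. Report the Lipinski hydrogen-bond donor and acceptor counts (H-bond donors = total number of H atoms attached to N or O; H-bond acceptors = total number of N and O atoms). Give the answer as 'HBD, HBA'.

Donors: find every N or O and count the H atoms it carries.
  atom 3 (O): bond orders sum to 2 → 0 H
  atom 7 (O): bond orders sum to 2 → 0 H
  atom 10 (O): bond orders sum to 1 → 1 H
  atom 12 (N): bond orders sum to 3 → 0 H
  atom 18 (N): bond orders sum to 3 → 0 H
  atom 21 (O): bond orders sum to 2 → 0 H
  atom 22 (O): bond orders sum to 2 → 0 H
Lipinski HBD = 1.
Acceptors: N atoms = 2, O atoms = 5 → HBA = 7.

1, 7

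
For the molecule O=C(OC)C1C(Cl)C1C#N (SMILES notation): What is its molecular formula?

C6H6ClNO2

Walk through each heavy atom and fill implicit hydrogens from standard valence (C 4, N 3, O 2, S 2, halogen 1):
  atom 1: O, bond orders sum to 2 (valence 2) → 0 H
  atom 2: C, bond orders sum to 4 (valence 4) → 0 H
  atom 3: O, bond orders sum to 2 (valence 2) → 0 H
  atom 4: C, bond orders sum to 1 (valence 4) → 3 H
  atom 5: C, bond orders sum to 3 (valence 4) → 1 H
  atom 6: C, bond orders sum to 3 (valence 4) → 1 H
  atom 7: Cl (halogen, monovalent) → 0 H
  atom 8: C, bond orders sum to 3 (valence 4) → 1 H
  atom 9: C, bond orders sum to 4 (valence 4) → 0 H
  atom 10: N, bond orders sum to 3 (valence 3) → 0 H
Totals → C:6, H:6, Cl:1, N:1, O:2.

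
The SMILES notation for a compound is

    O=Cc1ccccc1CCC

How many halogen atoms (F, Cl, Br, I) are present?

0

Scan the SMILES for the halogen motif — none present.
Groups that are present: 1 aldehyde.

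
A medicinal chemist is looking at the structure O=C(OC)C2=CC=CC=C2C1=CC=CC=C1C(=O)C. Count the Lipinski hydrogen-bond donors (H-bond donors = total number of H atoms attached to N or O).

Donors: find every N or O and count the H atoms it carries.
  atom 1 (O): bond orders sum to 2 → 0 H
  atom 3 (O): bond orders sum to 2 → 0 H
  atom 18 (O): bond orders sum to 2 → 0 H
Lipinski HBD = 0.

0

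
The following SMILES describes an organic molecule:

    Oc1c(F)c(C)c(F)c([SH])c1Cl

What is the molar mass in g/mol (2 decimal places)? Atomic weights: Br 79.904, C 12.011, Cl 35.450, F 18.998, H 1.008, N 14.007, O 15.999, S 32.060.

210.62 g/mol

First, the molecular formula is C7H5ClF2OS (counting implicit H from valence).
  C: 7 × 12.011 = 84.077
  Cl: 1 × 35.450 = 35.450
  F: 2 × 18.998 = 37.996
  H: 5 × 1.008 = 5.040
  O: 1 × 15.999 = 15.999
  S: 1 × 32.060 = 32.060
Sum: 7×12.011 + 1×35.450 + 2×18.998 + 5×1.008 + 1×15.999 + 1×32.060 = 210.622 → 210.62 g/mol.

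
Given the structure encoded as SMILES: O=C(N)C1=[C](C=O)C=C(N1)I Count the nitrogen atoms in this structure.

Scan the SMILES for N atoms (remember two-letter symbols like Cl and Br are single atoms).
Nitrogen count: 2.

2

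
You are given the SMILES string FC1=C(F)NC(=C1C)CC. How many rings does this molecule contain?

In SMILES, each pair of matching ring-closure digits denotes one ring-closing bond; the number of such bonds equals the number of independent rings.
Ring-closure bonds here: 1.

1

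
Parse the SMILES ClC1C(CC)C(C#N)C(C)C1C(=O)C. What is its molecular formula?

Walk through each heavy atom and fill implicit hydrogens from standard valence (C 4, N 3, O 2, S 2, halogen 1):
  atom 1: Cl (halogen, monovalent) → 0 H
  atom 2: C, bond orders sum to 3 (valence 4) → 1 H
  atom 3: C, bond orders sum to 3 (valence 4) → 1 H
  atom 4: C, bond orders sum to 2 (valence 4) → 2 H
  atom 5: C, bond orders sum to 1 (valence 4) → 3 H
  atom 6: C, bond orders sum to 3 (valence 4) → 1 H
  atom 7: C, bond orders sum to 4 (valence 4) → 0 H
  atom 8: N, bond orders sum to 3 (valence 3) → 0 H
  atom 9: C, bond orders sum to 3 (valence 4) → 1 H
  atom 10: C, bond orders sum to 1 (valence 4) → 3 H
  atom 11: C, bond orders sum to 3 (valence 4) → 1 H
  atom 12: C, bond orders sum to 4 (valence 4) → 0 H
  atom 13: O, bond orders sum to 2 (valence 2) → 0 H
  atom 14: C, bond orders sum to 1 (valence 4) → 3 H
Totals → C:11, H:16, Cl:1, N:1, O:1.
In Hill order: C11H16ClNO.

C11H16ClNO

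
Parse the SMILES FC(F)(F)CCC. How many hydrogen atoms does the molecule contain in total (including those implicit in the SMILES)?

7

Walk through each heavy atom and fill implicit hydrogens from standard valence (C 4, N 3, O 2, S 2, halogen 1):
  atom 1: F (halogen, monovalent) → 0 H
  atom 2: C, bond orders sum to 4 (valence 4) → 0 H
  atom 3: F (halogen, monovalent) → 0 H
  atom 4: F (halogen, monovalent) → 0 H
  atom 5: C, bond orders sum to 2 (valence 4) → 2 H
  atom 6: C, bond orders sum to 2 (valence 4) → 2 H
  atom 7: C, bond orders sum to 1 (valence 4) → 3 H
Total hydrogens: 7.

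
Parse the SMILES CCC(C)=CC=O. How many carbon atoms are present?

6

Count every carbon token in the SMILES (each C, including those in ring-closure positions and inside branches).
Carbon count: 6.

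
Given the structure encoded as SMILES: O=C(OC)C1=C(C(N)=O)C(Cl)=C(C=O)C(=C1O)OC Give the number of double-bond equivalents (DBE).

Molecular formula: C11H10ClNO6.
DoU = (2C + 2 + N − H − X) / 2, where X is the halogen count and O/S are ignored.
    = (2·11 + 2 + 1 − 10 − 1) / 2 = 14 / 2 = 7.

7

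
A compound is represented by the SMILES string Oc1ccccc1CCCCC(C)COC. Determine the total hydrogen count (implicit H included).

Walk through each heavy atom and fill implicit hydrogens from standard valence (C 4, N 3, O 2, S 2, halogen 1); for lowercase aromatic atoms, an aromatic c carries 1 H when it has two neighbours and 0 H with three, and aromatic n carries 0 H:
  atom 1: O, bond orders sum to 1 (valence 2) → 1 H
  atom 2: aromatic c, 3 neighbours → 0 H
  atom 3: aromatic c, 2 neighbours → 1 H
  atom 4: aromatic c, 2 neighbours → 1 H
  atom 5: aromatic c, 2 neighbours → 1 H
  atom 6: aromatic c, 2 neighbours → 1 H
  atom 7: aromatic c, 3 neighbours → 0 H
  atom 8: C, bond orders sum to 2 (valence 4) → 2 H
  atom 9: C, bond orders sum to 2 (valence 4) → 2 H
  atom 10: C, bond orders sum to 2 (valence 4) → 2 H
  atom 11: C, bond orders sum to 2 (valence 4) → 2 H
  atom 12: C, bond orders sum to 3 (valence 4) → 1 H
  atom 13: C, bond orders sum to 1 (valence 4) → 3 H
  atom 14: C, bond orders sum to 2 (valence 4) → 2 H
  atom 15: O, bond orders sum to 2 (valence 2) → 0 H
  atom 16: C, bond orders sum to 1 (valence 4) → 3 H
Total hydrogens: 22.

22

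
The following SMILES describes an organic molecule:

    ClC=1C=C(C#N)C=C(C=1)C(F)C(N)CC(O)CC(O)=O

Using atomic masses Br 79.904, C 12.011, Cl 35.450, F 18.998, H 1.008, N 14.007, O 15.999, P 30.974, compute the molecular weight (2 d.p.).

300.71 g/mol

First, the molecular formula is C13H14ClFN2O3 (counting implicit H from valence).
  C: 13 × 12.011 = 156.143
  Cl: 1 × 35.450 = 35.450
  F: 1 × 18.998 = 18.998
  H: 14 × 1.008 = 14.112
  N: 2 × 14.007 = 28.014
  O: 3 × 15.999 = 47.997
Sum: 13×12.011 + 1×35.450 + 1×18.998 + 14×1.008 + 2×14.007 + 3×15.999 = 300.714 → 300.71 g/mol.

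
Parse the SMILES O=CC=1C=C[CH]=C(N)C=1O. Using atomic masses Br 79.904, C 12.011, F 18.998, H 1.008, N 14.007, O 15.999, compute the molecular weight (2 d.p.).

First, the molecular formula is C7H7NO2 (counting implicit H from valence).
  C: 7 × 12.011 = 84.077
  H: 7 × 1.008 = 7.056
  N: 1 × 14.007 = 14.007
  O: 2 × 15.999 = 31.998
Sum: 7×12.011 + 7×1.008 + 1×14.007 + 2×15.999 = 137.138 → 137.14 g/mol.

137.14 g/mol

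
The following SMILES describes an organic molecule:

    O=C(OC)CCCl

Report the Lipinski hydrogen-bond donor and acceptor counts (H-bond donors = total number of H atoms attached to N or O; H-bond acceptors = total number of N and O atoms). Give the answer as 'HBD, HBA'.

0, 2

Donors: find every N or O and count the H atoms it carries.
  atom 1 (O): bond orders sum to 2 → 0 H
  atom 3 (O): bond orders sum to 2 → 0 H
Lipinski HBD = 0.
Acceptors: N atoms = 0, O atoms = 2 → HBA = 2.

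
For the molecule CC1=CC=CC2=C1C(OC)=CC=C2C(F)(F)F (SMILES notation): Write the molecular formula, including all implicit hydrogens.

C13H11F3O

Walk through each heavy atom and fill implicit hydrogens from standard valence (C 4, N 3, O 2, S 2, halogen 1):
  atom 1: C, bond orders sum to 1 (valence 4) → 3 H
  atom 2: C, bond orders sum to 4 (valence 4) → 0 H
  atom 3: C, bond orders sum to 3 (valence 4) → 1 H
  atom 4: C, bond orders sum to 3 (valence 4) → 1 H
  atom 5: C, bond orders sum to 3 (valence 4) → 1 H
  atom 6: C, bond orders sum to 4 (valence 4) → 0 H
  atom 7: C, bond orders sum to 4 (valence 4) → 0 H
  atom 8: C, bond orders sum to 4 (valence 4) → 0 H
  atom 9: O, bond orders sum to 2 (valence 2) → 0 H
  atom 10: C, bond orders sum to 1 (valence 4) → 3 H
  atom 11: C, bond orders sum to 3 (valence 4) → 1 H
  atom 12: C, bond orders sum to 3 (valence 4) → 1 H
  atom 13: C, bond orders sum to 4 (valence 4) → 0 H
  atom 14: C, bond orders sum to 4 (valence 4) → 0 H
  atom 15: F (halogen, monovalent) → 0 H
  atom 16: F (halogen, monovalent) → 0 H
  atom 17: F (halogen, monovalent) → 0 H
Totals → C:13, H:11, F:3, O:1.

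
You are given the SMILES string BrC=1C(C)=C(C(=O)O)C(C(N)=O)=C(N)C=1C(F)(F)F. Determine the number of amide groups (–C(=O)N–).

1

The amide motif appears at heavy-atom position 10 in the SMILES.
Other groups present: 1 carboxylic acid, 1 primary amine.
Amide count: 1.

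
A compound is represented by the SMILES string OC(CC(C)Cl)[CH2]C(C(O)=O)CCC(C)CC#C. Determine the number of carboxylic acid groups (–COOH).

The carboxylic acid motif appears at heavy-atom position 9 in the SMILES.
Other groups present: 1 alkyne, 1 hydroxyl.
Carboxylic acid count: 1.

1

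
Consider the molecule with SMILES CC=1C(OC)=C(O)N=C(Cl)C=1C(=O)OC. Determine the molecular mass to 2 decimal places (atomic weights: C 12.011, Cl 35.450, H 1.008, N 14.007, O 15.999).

First, the molecular formula is C9H10ClNO4 (counting implicit H from valence).
  C: 9 × 12.011 = 108.099
  Cl: 1 × 35.450 = 35.450
  H: 10 × 1.008 = 10.080
  N: 1 × 14.007 = 14.007
  O: 4 × 15.999 = 63.996
Sum: 9×12.011 + 1×35.450 + 10×1.008 + 1×14.007 + 4×15.999 = 231.632 → 231.63 g/mol.

231.63 g/mol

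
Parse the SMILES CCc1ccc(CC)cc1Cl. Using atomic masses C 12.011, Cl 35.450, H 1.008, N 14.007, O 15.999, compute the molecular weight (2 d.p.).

First, the molecular formula is C10H13Cl (counting implicit H from valence).
  C: 10 × 12.011 = 120.110
  Cl: 1 × 35.450 = 35.450
  H: 13 × 1.008 = 13.104
Sum: 10×12.011 + 1×35.450 + 13×1.008 = 168.664 → 168.66 g/mol.

168.66 g/mol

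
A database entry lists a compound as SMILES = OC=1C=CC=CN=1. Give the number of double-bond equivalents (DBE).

Molecular formula: C5H5NO.
DoU = (2C + 2 + N − H − X) / 2, where X is the halogen count and O/S are ignored.
    = (2·5 + 2 + 1 − 5 − 0) / 2 = 8 / 2 = 4.

4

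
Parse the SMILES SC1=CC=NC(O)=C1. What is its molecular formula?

C5H5NOS

Walk through each heavy atom and fill implicit hydrogens from standard valence (C 4, N 3, O 2, S 2, halogen 1):
  atom 1: S, bond orders sum to 1 (valence 2) → 1 H
  atom 2: C, bond orders sum to 4 (valence 4) → 0 H
  atom 3: C, bond orders sum to 3 (valence 4) → 1 H
  atom 4: C, bond orders sum to 3 (valence 4) → 1 H
  atom 5: N, bond orders sum to 3 (valence 3) → 0 H
  atom 6: C, bond orders sum to 4 (valence 4) → 0 H
  atom 7: O, bond orders sum to 1 (valence 2) → 1 H
  atom 8: C, bond orders sum to 3 (valence 4) → 1 H
Totals → C:5, H:5, N:1, O:1, S:1.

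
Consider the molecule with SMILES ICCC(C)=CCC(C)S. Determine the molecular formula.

C8H15IS

Walk through each heavy atom and fill implicit hydrogens from standard valence (C 4, N 3, O 2, S 2, halogen 1):
  atom 1: I (halogen, monovalent) → 0 H
  atom 2: C, bond orders sum to 2 (valence 4) → 2 H
  atom 3: C, bond orders sum to 2 (valence 4) → 2 H
  atom 4: C, bond orders sum to 4 (valence 4) → 0 H
  atom 5: C, bond orders sum to 1 (valence 4) → 3 H
  atom 6: C, bond orders sum to 3 (valence 4) → 1 H
  atom 7: C, bond orders sum to 2 (valence 4) → 2 H
  atom 8: C, bond orders sum to 3 (valence 4) → 1 H
  atom 9: C, bond orders sum to 1 (valence 4) → 3 H
  atom 10: S, bond orders sum to 1 (valence 2) → 1 H
Totals → C:8, H:15, I:1, S:1.
In Hill order: C8H15IS.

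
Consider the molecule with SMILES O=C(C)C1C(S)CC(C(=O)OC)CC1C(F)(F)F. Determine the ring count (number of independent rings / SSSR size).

1

In SMILES, each pair of matching ring-closure digits denotes one ring-closing bond; the number of such bonds equals the number of independent rings.
Ring-closure bonds here: 1.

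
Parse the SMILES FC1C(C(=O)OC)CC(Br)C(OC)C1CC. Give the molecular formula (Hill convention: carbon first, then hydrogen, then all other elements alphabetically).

Walk through each heavy atom and fill implicit hydrogens from standard valence (C 4, N 3, O 2, S 2, halogen 1):
  atom 1: F (halogen, monovalent) → 0 H
  atom 2: C, bond orders sum to 3 (valence 4) → 1 H
  atom 3: C, bond orders sum to 3 (valence 4) → 1 H
  atom 4: C, bond orders sum to 4 (valence 4) → 0 H
  atom 5: O, bond orders sum to 2 (valence 2) → 0 H
  atom 6: O, bond orders sum to 2 (valence 2) → 0 H
  atom 7: C, bond orders sum to 1 (valence 4) → 3 H
  atom 8: C, bond orders sum to 2 (valence 4) → 2 H
  atom 9: C, bond orders sum to 3 (valence 4) → 1 H
  atom 10: Br (halogen, monovalent) → 0 H
  atom 11: C, bond orders sum to 3 (valence 4) → 1 H
  atom 12: O, bond orders sum to 2 (valence 2) → 0 H
  atom 13: C, bond orders sum to 1 (valence 4) → 3 H
  atom 14: C, bond orders sum to 3 (valence 4) → 1 H
  atom 15: C, bond orders sum to 2 (valence 4) → 2 H
  atom 16: C, bond orders sum to 1 (valence 4) → 3 H
Totals → C:11, H:18, Br:1, F:1, O:3.

C11H18BrFO3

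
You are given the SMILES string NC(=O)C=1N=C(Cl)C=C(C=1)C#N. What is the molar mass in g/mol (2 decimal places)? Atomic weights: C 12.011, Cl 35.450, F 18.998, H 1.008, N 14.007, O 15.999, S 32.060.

181.58 g/mol

First, the molecular formula is C7H4ClN3O (counting implicit H from valence).
  C: 7 × 12.011 = 84.077
  Cl: 1 × 35.450 = 35.450
  H: 4 × 1.008 = 4.032
  N: 3 × 14.007 = 42.021
  O: 1 × 15.999 = 15.999
Sum: 7×12.011 + 1×35.450 + 4×1.008 + 3×14.007 + 1×15.999 = 181.579 → 181.58 g/mol.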